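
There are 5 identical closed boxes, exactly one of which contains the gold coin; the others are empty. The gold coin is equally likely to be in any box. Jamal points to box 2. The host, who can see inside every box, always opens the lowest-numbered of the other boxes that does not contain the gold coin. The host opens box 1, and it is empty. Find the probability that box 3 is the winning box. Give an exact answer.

Consider each possible location of the gold coin in turn.
If it is in box 1 (prior 1/5): the host opened box 1, so this case is ruled out; weight (1/5)·0 = 0.
If it is in any of boxes 2, 3, 4, and 5 (prior 1/5 each): box 1 is the lowest-numbered option available, probability 1; weight (1/5)·1 = 1/5 each.
The weights sum to 4/5.
So P(the gold coin in box 3 | the host opened box 1) = (1/5) / (4/5) = 1/4.

1/4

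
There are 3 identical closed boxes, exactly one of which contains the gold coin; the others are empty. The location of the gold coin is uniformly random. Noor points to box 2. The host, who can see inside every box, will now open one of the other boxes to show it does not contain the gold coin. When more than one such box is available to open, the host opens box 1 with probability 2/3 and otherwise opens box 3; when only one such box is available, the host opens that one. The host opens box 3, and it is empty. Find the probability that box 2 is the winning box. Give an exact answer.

1/4

Apply Bayes' rule, conditioning on where the gold coin actually is.
If it is in box 1 (prior 1/3): only box 3 is available, probability 1; weight (1/3)·1 = 1/3.
If it is in box 2 (prior 1/3): box 1 is available but not opened, probability 1/3; weight (1/3)·(1/3) = 1/9.
If it is in box 3 (prior 1/3): the host opened box 3, so this case is ruled out; weight (1/3)·0 = 0.
The weights sum to 4/9.
So P(the gold coin in box 2 | the host opened box 3) = (1/9) / (4/9) = 1/4.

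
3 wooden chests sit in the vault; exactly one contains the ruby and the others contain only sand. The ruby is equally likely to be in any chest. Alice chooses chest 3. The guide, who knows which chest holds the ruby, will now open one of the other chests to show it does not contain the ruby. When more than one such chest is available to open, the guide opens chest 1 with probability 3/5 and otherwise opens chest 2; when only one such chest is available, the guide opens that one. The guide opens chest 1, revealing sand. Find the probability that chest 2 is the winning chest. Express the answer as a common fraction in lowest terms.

5/8

Condition on the true location of the ruby.
If it is in chest 1 (prior 1/3): the guide opened chest 1, so this case is ruled out; weight (1/3)·0 = 0.
If it is in chest 2 (prior 1/3): only chest 1 is available, probability 1; weight (1/3)·1 = 1/3.
If it is in chest 3 (prior 1/3): chest 1 is available, opened with probability 3/5; weight (1/3)·(3/5) = 1/5.
The weights sum to 8/15.
So P(the ruby in chest 2 | the guide opened chest 1) = (1/3) / (8/15) = 5/8.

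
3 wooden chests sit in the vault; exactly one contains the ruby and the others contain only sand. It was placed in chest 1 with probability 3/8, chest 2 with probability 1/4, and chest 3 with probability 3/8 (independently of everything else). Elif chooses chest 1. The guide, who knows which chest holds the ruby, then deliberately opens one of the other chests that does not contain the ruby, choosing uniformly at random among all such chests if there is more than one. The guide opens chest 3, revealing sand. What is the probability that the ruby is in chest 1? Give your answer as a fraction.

Apply Bayes' rule, conditioning on where the ruby actually is.
If it is in chest 1 (prior 3/8): the guide has 2 equally likely choices, so probability 1/2; weight (3/8)·(1/2) = 3/16.
If it is in chest 2 (prior 1/4): the guide has no choice, probability 1; weight (1/4)·1 = 1/4.
If it is in chest 3 (prior 3/8): the guide opened chest 3, so this case is ruled out; weight (3/8)·0 = 0.
The weights sum to 7/16.
So P(the ruby in chest 1 | the guide opened chest 3) = (3/16) / (7/16) = 3/7.

3/7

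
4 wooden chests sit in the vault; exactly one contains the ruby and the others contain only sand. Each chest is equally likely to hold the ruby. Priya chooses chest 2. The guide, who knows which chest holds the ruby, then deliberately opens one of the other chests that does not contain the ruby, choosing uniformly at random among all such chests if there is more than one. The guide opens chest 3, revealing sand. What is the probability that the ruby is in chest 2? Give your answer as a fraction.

1/4

Apply Bayes' rule, conditioning on where the ruby actually is.
If it is in either of chests 1 and 4 (prior 1/4 each): the guide has 2 equally likely choices, so probability 1/2; weight (1/4)·(1/2) = 1/8 each.
If it is in chest 2 (prior 1/4): the guide has 3 equally likely choices, so probability 1/3; weight (1/4)·(1/3) = 1/12.
If it is in chest 3 (prior 1/4): the guide opened chest 3, so this case is ruled out; weight (1/4)·0 = 0.
The weights sum to 1/3.
So P(the ruby in chest 2 | the guide opened chest 3) = (1/12) / (1/3) = 1/4.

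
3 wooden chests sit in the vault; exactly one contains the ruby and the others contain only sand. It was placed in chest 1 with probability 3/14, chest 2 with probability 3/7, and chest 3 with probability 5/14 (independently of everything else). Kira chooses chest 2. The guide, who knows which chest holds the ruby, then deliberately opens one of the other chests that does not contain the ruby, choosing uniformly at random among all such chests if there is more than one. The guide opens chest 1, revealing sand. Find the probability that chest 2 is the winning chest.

3/8

Condition on the true location of the ruby.
If it is in chest 1 (prior 3/14): the guide opened chest 1, so this case is ruled out; weight (3/14)·0 = 0.
If it is in chest 2 (prior 3/7): the guide has 2 equally likely choices, so probability 1/2; weight (3/7)·(1/2) = 3/14.
If it is in chest 3 (prior 5/14): the guide has no choice, probability 1; weight (5/14)·1 = 5/14.
The weights sum to 4/7.
So P(the ruby in chest 2 | the guide opened chest 1) = (3/14) / (4/7) = 3/8.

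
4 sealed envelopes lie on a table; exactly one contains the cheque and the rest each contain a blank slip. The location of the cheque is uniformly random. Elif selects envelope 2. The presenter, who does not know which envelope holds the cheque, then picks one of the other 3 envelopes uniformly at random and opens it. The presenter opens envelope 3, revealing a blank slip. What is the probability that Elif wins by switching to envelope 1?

Apply Bayes' rule, conditioning on where the cheque actually is.
If it is in any of envelopes 1, 2, and 4 (prior 1/4 each): the presenter picks envelope 3 with probability 1/3 regardless, and it is not the prize; weight (1/4)·(1/3) = 1/12 each.
If it is in envelope 3 (prior 1/4): the presenter opened envelope 3, so this case is ruled out; weight (1/4)·0 = 0.
The weights sum to 1/4.
So P(the cheque in envelope 1 | the presenter opened envelope 3) = (1/12) / (1/4) = 1/3.

1/3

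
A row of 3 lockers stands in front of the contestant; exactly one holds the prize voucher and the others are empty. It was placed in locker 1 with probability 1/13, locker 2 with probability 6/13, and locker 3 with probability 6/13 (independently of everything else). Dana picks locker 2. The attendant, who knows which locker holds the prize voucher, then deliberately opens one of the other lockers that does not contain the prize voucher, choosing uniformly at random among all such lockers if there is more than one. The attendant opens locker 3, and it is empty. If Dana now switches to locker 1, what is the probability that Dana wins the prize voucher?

Apply Bayes' rule, conditioning on where the prize voucher actually is.
If it is in locker 1 (prior 1/13): the attendant has no choice, probability 1; weight (1/13)·1 = 1/13.
If it is in locker 2 (prior 6/13): the attendant has 2 equally likely choices, so probability 1/2; weight (6/13)·(1/2) = 3/13.
If it is in locker 3 (prior 6/13): the attendant opened locker 3, so this case is ruled out; weight (6/13)·0 = 0.
The weights sum to 4/13.
So P(the prize voucher in locker 1 | the attendant opened locker 3) = (1/13) / (4/13) = 1/4.

1/4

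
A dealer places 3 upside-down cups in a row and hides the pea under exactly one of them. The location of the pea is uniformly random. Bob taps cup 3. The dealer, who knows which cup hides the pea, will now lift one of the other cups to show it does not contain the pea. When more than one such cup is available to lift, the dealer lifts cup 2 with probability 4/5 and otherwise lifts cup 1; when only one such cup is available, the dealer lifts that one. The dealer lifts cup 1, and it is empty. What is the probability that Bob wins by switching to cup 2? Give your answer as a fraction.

Apply Bayes' rule, conditioning on where the pea actually is.
If it is under cup 1 (prior 1/3): the dealer opened cup 1, so this case is ruled out; weight (1/3)·0 = 0.
If it is under cup 2 (prior 1/3): only cup 1 is available, probability 1; weight (1/3)·1 = 1/3.
If it is under cup 3 (prior 1/3): cup 2 is available but not opened, probability 1/5; weight (1/3)·(1/5) = 1/15.
The weights sum to 2/5.
So P(the pea under cup 2 | the dealer opened cup 1) = (1/3) / (2/5) = 5/6.

5/6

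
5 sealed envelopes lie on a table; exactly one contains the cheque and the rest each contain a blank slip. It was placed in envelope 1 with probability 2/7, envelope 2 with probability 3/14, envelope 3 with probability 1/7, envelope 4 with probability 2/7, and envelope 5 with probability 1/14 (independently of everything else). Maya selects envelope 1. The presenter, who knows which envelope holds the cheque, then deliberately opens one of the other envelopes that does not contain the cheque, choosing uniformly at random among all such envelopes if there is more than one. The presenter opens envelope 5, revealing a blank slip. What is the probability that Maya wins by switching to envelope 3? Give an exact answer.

1/6

Apply Bayes' rule, conditioning on where the cheque actually is.
If it is in envelope 1 (prior 2/7): the presenter has 4 equally likely choices, so probability 1/4; weight (2/7)·(1/4) = 1/14.
If it is in envelope 2 (prior 3/14): the presenter has 3 equally likely choices, so probability 1/3; weight (3/14)·(1/3) = 1/14.
If it is in envelope 3 (prior 1/7): the presenter has 3 equally likely choices, so probability 1/3; weight (1/7)·(1/3) = 1/21.
If it is in envelope 4 (prior 2/7): the presenter has 3 equally likely choices, so probability 1/3; weight (2/7)·(1/3) = 2/21.
If it is in envelope 5 (prior 1/14): the presenter opened envelope 5, so this case is ruled out; weight (1/14)·0 = 0.
The weights sum to 2/7.
So P(the cheque in envelope 3 | the presenter opened envelope 5) = (1/21) / (2/7) = 1/6.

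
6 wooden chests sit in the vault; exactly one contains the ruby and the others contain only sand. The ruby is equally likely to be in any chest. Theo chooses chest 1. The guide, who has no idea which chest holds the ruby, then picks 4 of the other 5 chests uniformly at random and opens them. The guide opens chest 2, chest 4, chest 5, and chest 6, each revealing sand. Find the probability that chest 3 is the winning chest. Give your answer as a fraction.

Consider each possible location of the ruby in turn.
If it is in either of chests 1 and 3 (prior 1/6 each): the guide picks exactly this set with probability 1/5 regardless, and none is the prize; weight (1/6)·(1/5) = 1/30 each.
If it is in any of chests 2, 4, 5, and 6 (prior 1/6 each): that chest was opened and seen not to hold the prize — ruled out; weight (1/6)·0 = 0 each.
The weights sum to 1/15.
So P(the ruby in chest 3 | the guide opened chest 2, chest 4, chest 5, and chest 6) = (1/30) / (1/15) = 1/2.

1/2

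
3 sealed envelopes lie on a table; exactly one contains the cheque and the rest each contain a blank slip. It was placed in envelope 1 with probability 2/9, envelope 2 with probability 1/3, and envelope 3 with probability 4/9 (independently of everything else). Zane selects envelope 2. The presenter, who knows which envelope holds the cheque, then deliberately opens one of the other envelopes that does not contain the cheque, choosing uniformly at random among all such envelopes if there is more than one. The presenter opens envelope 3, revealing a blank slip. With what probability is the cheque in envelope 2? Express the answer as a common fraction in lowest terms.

Consider each possible location of the cheque in turn.
If it is in envelope 1 (prior 2/9): the presenter has no choice, probability 1; weight (2/9)·1 = 2/9.
If it is in envelope 2 (prior 1/3): the presenter has 2 equally likely choices, so probability 1/2; weight (1/3)·(1/2) = 1/6.
If it is in envelope 3 (prior 4/9): the presenter opened envelope 3, so this case is ruled out; weight (4/9)·0 = 0.
The weights sum to 7/18.
So P(the cheque in envelope 2 | the presenter opened envelope 3) = (1/6) / (7/18) = 3/7.

3/7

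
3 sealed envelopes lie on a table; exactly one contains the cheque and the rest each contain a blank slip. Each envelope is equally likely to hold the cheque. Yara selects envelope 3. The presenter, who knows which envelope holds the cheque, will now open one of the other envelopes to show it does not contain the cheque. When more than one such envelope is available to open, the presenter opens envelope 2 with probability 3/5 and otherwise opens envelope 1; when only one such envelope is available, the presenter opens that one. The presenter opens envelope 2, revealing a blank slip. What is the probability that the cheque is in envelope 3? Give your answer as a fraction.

3/8

Consider each possible location of the cheque in turn.
If it is in envelope 1 (prior 1/3): only envelope 2 is available, probability 1; weight (1/3)·1 = 1/3.
If it is in envelope 2 (prior 1/3): the presenter opened envelope 2, so this case is ruled out; weight (1/3)·0 = 0.
If it is in envelope 3 (prior 1/3): envelope 2 is available, opened with probability 3/5; weight (1/3)·(3/5) = 1/5.
The weights sum to 8/15.
So P(the cheque in envelope 3 | the presenter opened envelope 2) = (1/5) / (8/15) = 3/8.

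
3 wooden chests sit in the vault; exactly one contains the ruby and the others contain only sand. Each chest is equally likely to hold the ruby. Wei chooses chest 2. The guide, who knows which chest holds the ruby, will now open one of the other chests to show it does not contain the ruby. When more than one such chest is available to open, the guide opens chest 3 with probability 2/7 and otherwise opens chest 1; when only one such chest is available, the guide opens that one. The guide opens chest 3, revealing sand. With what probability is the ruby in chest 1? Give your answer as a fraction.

7/9

Condition on the true location of the ruby.
If it is in chest 1 (prior 1/3): only chest 3 is available, probability 1; weight (1/3)·1 = 1/3.
If it is in chest 2 (prior 1/3): chest 3 is available, opened with probability 2/7; weight (1/3)·(2/7) = 2/21.
If it is in chest 3 (prior 1/3): the guide opened chest 3, so this case is ruled out; weight (1/3)·0 = 0.
The weights sum to 3/7.
So P(the ruby in chest 1 | the guide opened chest 3) = (1/3) / (3/7) = 7/9.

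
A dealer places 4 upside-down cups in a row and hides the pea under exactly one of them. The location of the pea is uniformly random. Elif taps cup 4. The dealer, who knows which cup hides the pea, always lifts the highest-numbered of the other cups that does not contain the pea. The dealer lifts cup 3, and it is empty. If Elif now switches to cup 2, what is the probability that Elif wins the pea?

Consider each possible location of the pea in turn.
If it is under any of cups 1, 2, and 4 (prior 1/4 each): cup 3 is the highest-numbered option available, probability 1; weight (1/4)·1 = 1/4 each.
If it is under cup 3 (prior 1/4): the dealer opened cup 3, so this case is ruled out; weight (1/4)·0 = 0.
The weights sum to 3/4.
So P(the pea under cup 2 | the dealer opened cup 3) = (1/4) / (3/4) = 1/3.

1/3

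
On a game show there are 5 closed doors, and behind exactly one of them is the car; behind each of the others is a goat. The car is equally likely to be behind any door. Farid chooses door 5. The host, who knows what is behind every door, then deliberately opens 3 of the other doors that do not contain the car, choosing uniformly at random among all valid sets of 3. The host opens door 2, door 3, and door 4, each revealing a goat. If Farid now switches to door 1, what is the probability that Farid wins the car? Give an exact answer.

Apply Bayes' rule, conditioning on where the car actually is.
If it is behind door 1 (prior 1/5): the host has no choice, probability 1; weight (1/5)·1 = 1/5.
If it is behind any of doors 2, 3, and 4 (prior 1/5 each): that door was opened and seen not to hold the prize — ruled out; weight (1/5)·0 = 0 each.
If it is behind door 5 (prior 1/5): the host has 4 equally likely choices, so probability 1/4; weight (1/5)·(1/4) = 1/20.
The weights sum to 1/4.
So P(the car behind door 1 | the host opened door 2, door 3, and door 4) = (1/5) / (1/4) = 4/5.

4/5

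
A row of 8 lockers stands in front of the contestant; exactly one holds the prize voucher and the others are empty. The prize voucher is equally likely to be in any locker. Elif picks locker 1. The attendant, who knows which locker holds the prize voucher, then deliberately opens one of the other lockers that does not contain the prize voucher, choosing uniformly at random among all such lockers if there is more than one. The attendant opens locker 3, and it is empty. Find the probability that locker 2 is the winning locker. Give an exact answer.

Apply Bayes' rule, conditioning on where the prize voucher actually is.
If it is in locker 1 (prior 1/8): the attendant has 7 equally likely choices, so probability 1/7; weight (1/8)·(1/7) = 1/56.
If it is in any of lockers 2, 4, 5, 6, 7, and 8 (prior 1/8 each): the attendant has 6 equally likely choices, so probability 1/6; weight (1/8)·(1/6) = 1/48 each.
If it is in locker 3 (prior 1/8): the attendant opened locker 3, so this case is ruled out; weight (1/8)·0 = 0.
The weights sum to 1/7.
So P(the prize voucher in locker 2 | the attendant opened locker 3) = (1/48) / (1/7) = 7/48.

7/48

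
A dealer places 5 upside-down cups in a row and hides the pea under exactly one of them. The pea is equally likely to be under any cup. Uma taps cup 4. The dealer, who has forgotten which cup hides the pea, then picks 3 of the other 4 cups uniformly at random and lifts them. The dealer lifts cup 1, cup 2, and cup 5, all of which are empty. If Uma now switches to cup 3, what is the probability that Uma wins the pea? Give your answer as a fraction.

1/2

Because the dealer chose which cups to lift without knowing where the pea is, the choice is independent of the prize location. Learning that none of the 3 opened cups holds the pea simply rules out those 3 locations and leaves the remaining 2 cups still equally likely by symmetry.
So P(the pea under cup 3) = 1/2.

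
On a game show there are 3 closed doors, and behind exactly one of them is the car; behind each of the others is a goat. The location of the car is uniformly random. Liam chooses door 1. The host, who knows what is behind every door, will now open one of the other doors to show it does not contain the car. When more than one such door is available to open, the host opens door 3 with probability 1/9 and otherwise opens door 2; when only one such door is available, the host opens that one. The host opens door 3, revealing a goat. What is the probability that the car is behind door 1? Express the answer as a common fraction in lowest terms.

1/10

Condition on the true location of the car.
If it is behind door 1 (prior 1/3): door 3 is available, opened with probability 1/9; weight (1/3)·(1/9) = 1/27.
If it is behind door 2 (prior 1/3): only door 3 is available, probability 1; weight (1/3)·1 = 1/3.
If it is behind door 3 (prior 1/3): the host opened door 3, so this case is ruled out; weight (1/3)·0 = 0.
The weights sum to 10/27.
So P(the car behind door 1 | the host opened door 3) = (1/27) / (10/27) = 1/10.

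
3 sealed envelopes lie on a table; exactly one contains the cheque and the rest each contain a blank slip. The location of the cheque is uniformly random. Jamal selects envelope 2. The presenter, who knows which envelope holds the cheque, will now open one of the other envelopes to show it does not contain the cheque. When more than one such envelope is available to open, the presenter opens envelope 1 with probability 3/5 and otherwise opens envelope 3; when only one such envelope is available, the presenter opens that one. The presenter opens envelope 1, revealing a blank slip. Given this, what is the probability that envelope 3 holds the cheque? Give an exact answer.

Condition on the true location of the cheque.
If it is in envelope 1 (prior 1/3): the presenter opened envelope 1, so this case is ruled out; weight (1/3)·0 = 0.
If it is in envelope 2 (prior 1/3): envelope 1 is available, opened with probability 3/5; weight (1/3)·(3/5) = 1/5.
If it is in envelope 3 (prior 1/3): only envelope 1 is available, probability 1; weight (1/3)·1 = 1/3.
The weights sum to 8/15.
So P(the cheque in envelope 3 | the presenter opened envelope 1) = (1/3) / (8/15) = 5/8.

5/8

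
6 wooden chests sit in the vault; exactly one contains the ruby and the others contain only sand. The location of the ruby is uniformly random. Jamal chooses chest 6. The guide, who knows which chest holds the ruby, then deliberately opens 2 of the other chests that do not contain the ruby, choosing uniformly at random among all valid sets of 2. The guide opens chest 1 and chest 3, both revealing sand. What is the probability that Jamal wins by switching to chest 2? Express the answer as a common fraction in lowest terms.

Condition on the true location of the ruby.
If it is in either of chests 1 and 3 (prior 1/6 each): that chest was opened and seen not to hold the prize — ruled out; weight (1/6)·0 = 0 each.
If it is in any of chests 2, 4, and 5 (prior 1/6 each): the guide has 6 equally likely choices, so probability 1/6; weight (1/6)·(1/6) = 1/36 each.
If it is in chest 6 (prior 1/6): the guide has 10 equally likely choices, so probability 1/10; weight (1/6)·(1/10) = 1/60.
The weights sum to 1/10.
So P(the ruby in chest 2 | the guide opened chest 1 and chest 3) = (1/36) / (1/10) = 5/18.

5/18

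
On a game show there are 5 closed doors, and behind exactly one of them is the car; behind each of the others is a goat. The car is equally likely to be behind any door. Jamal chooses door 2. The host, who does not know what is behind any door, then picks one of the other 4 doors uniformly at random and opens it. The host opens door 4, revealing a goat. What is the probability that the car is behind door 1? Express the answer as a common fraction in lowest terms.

Because the host chose which door to open without knowing where the car is, the choice is independent of the prize location. Learning that door 4 does not hold the car simply rules out that one location and leaves the remaining 4 doors still equally likely by symmetry.
So P(the car behind door 1) = 1/4.

1/4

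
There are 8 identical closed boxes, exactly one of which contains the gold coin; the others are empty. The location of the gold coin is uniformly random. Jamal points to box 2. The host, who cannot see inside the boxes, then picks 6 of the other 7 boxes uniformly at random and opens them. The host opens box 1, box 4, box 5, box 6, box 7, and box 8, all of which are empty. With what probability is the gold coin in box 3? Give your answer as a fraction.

Consider each possible location of the gold coin in turn.
If it is in any of boxes 1, 4, 5, 6, 7, and 8 (prior 1/8 each): that box was opened and seen not to hold the prize — ruled out; weight (1/8)·0 = 0 each.
If it is in either of boxes 2 and 3 (prior 1/8 each): the host picks exactly this set with probability 1/7 regardless, and none is the prize; weight (1/8)·(1/7) = 1/56 each.
The weights sum to 1/28.
So P(the gold coin in box 3 | the host opened box 1, box 4, box 5, box 6, box 7, and box 8) = (1/56) / (1/28) = 1/2.

1/2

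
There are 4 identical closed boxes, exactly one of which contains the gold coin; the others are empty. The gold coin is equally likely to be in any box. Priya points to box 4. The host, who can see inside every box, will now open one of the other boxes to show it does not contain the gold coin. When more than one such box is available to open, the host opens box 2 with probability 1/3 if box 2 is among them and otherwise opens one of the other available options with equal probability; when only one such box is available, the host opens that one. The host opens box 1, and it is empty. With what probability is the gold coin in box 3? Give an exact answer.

Consider each possible location of the gold coin in turn.
If it is in box 1 (prior 1/4): the host opened box 1, so this case is ruled out; weight (1/4)·0 = 0.
If it is in box 2 (prior 1/4): box 2 holds the prize so is unavailable; the host chooses uniformly among the 2 others, probability 1/2; weight (1/4)·(1/2) = 1/8.
If it is in box 3 (prior 1/4): box 2 is available but not opened, probability 2/3; weight (1/4)·(2/3) = 1/6.
If it is in box 4 (prior 1/4): box 2 is available but not opened; box 1 gets probability (1 − 1/3)/2 = 1/3; weight (1/4)·(1/3) = 1/12.
The weights sum to 3/8.
So P(the gold coin in box 3 | the host opened box 1) = (1/6) / (3/8) = 4/9.

4/9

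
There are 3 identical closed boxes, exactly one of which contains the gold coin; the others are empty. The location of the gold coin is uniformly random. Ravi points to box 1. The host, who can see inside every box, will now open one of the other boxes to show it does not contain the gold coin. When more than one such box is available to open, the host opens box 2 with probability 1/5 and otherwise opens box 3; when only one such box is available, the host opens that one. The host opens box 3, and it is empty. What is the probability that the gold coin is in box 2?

5/9

Apply Bayes' rule, conditioning on where the gold coin actually is.
If it is in box 1 (prior 1/3): box 2 is available but not opened, probability 4/5; weight (1/3)·(4/5) = 4/15.
If it is in box 2 (prior 1/3): only box 3 is available, probability 1; weight (1/3)·1 = 1/3.
If it is in box 3 (prior 1/3): the host opened box 3, so this case is ruled out; weight (1/3)·0 = 0.
The weights sum to 3/5.
So P(the gold coin in box 2 | the host opened box 3) = (1/3) / (3/5) = 5/9.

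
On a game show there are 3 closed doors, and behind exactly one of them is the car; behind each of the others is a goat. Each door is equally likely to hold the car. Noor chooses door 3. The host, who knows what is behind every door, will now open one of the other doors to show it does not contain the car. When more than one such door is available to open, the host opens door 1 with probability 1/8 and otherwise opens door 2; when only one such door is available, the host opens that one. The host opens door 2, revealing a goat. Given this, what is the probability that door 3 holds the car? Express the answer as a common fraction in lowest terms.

7/15

Consider each possible location of the car in turn.
If it is behind door 1 (prior 1/3): only door 2 is available, probability 1; weight (1/3)·1 = 1/3.
If it is behind door 2 (prior 1/3): the host opened door 2, so this case is ruled out; weight (1/3)·0 = 0.
If it is behind door 3 (prior 1/3): door 1 is available but not opened, probability 7/8; weight (1/3)·(7/8) = 7/24.
The weights sum to 5/8.
So P(the car behind door 3 | the host opened door 2) = (7/24) / (5/8) = 7/15.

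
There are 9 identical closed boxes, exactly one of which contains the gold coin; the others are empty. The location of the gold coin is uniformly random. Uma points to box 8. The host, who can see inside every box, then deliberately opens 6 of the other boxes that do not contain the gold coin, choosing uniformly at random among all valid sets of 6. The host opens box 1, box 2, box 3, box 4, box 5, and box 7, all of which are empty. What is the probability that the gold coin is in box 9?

Condition on the true location of the gold coin.
If it is in any of boxes 1, 2, 3, 4, 5, and 7 (prior 1/9 each): that box was opened and seen not to hold the prize — ruled out; weight (1/9)·0 = 0 each.
If it is in either of boxes 6 and 9 (prior 1/9 each): the host has 7 equally likely choices, so probability 1/7; weight (1/9)·(1/7) = 1/63 each.
If it is in box 8 (prior 1/9): the host has 28 equally likely choices, so probability 1/28; weight (1/9)·(1/28) = 1/252.
The weights sum to 1/28.
So P(the gold coin in box 9 | the host opened box 1, box 2, box 3, box 4, box 5, and box 7) = (1/63) / (1/28) = 4/9.

4/9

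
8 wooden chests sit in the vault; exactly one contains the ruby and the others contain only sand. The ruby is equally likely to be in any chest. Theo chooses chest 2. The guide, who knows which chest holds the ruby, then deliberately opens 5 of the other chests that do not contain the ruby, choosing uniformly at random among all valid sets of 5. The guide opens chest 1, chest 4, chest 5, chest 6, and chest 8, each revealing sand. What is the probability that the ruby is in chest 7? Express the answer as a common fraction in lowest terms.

7/16

Consider each possible location of the ruby in turn.
If it is in any of chests 1, 4, 5, 6, and 8 (prior 1/8 each): that chest was opened and seen not to hold the prize — ruled out; weight (1/8)·0 = 0 each.
If it is in chest 2 (prior 1/8): the guide has 21 equally likely choices, so probability 1/21; weight (1/8)·(1/21) = 1/168.
If it is in either of chests 3 and 7 (prior 1/8 each): the guide has 6 equally likely choices, so probability 1/6; weight (1/8)·(1/6) = 1/48 each.
The weights sum to 1/21.
So P(the ruby in chest 7 | the guide opened chest 1, chest 4, chest 5, chest 6, and chest 8) = (1/48) / (1/21) = 7/16.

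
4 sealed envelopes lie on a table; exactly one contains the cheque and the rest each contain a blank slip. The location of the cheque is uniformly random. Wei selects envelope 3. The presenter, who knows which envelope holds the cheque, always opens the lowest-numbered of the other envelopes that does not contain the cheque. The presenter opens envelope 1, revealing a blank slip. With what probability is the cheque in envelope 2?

Apply Bayes' rule, conditioning on where the cheque actually is.
If it is in envelope 1 (prior 1/4): the presenter opened envelope 1, so this case is ruled out; weight (1/4)·0 = 0.
If it is in any of envelopes 2, 3, and 4 (prior 1/4 each): envelope 1 is the lowest-numbered option available, probability 1; weight (1/4)·1 = 1/4 each.
The weights sum to 3/4.
So P(the cheque in envelope 2 | the presenter opened envelope 1) = (1/4) / (3/4) = 1/3.

1/3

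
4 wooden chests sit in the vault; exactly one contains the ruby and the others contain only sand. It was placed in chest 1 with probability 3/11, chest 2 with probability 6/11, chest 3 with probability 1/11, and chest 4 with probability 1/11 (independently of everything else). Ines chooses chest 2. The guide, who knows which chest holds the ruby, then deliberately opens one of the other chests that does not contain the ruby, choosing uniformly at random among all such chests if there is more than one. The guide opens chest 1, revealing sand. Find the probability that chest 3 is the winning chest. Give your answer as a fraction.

Consider each possible location of the ruby in turn.
If it is in chest 1 (prior 3/11): the guide opened chest 1, so this case is ruled out; weight (3/11)·0 = 0.
If it is in chest 2 (prior 6/11): the guide has 3 equally likely choices, so probability 1/3; weight (6/11)·(1/3) = 2/11.
If it is in either of chests 3 and 4 (prior 1/11 each): the guide has 2 equally likely choices, so probability 1/2; weight (1/11)·(1/2) = 1/22 each.
The weights sum to 3/11.
So P(the ruby in chest 3 | the guide opened chest 1) = (1/22) / (3/11) = 1/6.

1/6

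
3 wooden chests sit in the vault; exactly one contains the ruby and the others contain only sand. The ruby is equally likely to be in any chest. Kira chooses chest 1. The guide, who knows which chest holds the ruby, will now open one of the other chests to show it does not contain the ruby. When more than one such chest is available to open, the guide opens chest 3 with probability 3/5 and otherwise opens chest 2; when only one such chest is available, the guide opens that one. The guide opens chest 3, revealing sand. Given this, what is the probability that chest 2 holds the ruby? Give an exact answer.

5/8

Apply Bayes' rule, conditioning on where the ruby actually is.
If it is in chest 1 (prior 1/3): chest 3 is available, opened with probability 3/5; weight (1/3)·(3/5) = 1/5.
If it is in chest 2 (prior 1/3): only chest 3 is available, probability 1; weight (1/3)·1 = 1/3.
If it is in chest 3 (prior 1/3): the guide opened chest 3, so this case is ruled out; weight (1/3)·0 = 0.
The weights sum to 8/15.
So P(the ruby in chest 2 | the guide opened chest 3) = (1/3) / (8/15) = 5/8.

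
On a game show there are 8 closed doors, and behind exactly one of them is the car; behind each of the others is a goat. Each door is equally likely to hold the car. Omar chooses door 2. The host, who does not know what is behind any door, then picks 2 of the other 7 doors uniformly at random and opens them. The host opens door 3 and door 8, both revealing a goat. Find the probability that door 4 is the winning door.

Because the host chose which doors to open without knowing where the car is, the choice is independent of the prize location. Learning that none of the 2 opened doors holds the car simply rules out those 2 locations and leaves the remaining 6 doors still equally likely by symmetry.
So P(the car behind door 4) = 1/6.

1/6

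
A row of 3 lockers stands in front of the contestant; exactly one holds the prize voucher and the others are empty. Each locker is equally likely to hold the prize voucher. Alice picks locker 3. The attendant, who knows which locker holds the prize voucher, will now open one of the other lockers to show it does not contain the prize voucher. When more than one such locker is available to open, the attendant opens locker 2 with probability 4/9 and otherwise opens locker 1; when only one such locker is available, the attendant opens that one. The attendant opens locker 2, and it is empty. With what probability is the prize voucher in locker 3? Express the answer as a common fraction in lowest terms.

Consider each possible location of the prize voucher in turn.
If it is in locker 1 (prior 1/3): only locker 2 is available, probability 1; weight (1/3)·1 = 1/3.
If it is in locker 2 (prior 1/3): the attendant opened locker 2, so this case is ruled out; weight (1/3)·0 = 0.
If it is in locker 3 (prior 1/3): locker 2 is available, opened with probability 4/9; weight (1/3)·(4/9) = 4/27.
The weights sum to 13/27.
So P(the prize voucher in locker 3 | the attendant opened locker 2) = (4/27) / (13/27) = 4/13.

4/13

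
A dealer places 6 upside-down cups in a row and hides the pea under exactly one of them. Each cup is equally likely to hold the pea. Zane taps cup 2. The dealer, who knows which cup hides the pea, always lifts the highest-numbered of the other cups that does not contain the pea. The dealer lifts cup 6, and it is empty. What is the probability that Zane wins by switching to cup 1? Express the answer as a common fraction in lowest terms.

Consider each possible location of the pea in turn.
If it is under any of cups 1, 2, 3, 4, and 5 (prior 1/6 each): cup 6 is the highest-numbered option available, probability 1; weight (1/6)·1 = 1/6 each.
If it is under cup 6 (prior 1/6): the dealer opened cup 6, so this case is ruled out; weight (1/6)·0 = 0.
The weights sum to 5/6.
So P(the pea under cup 1 | the dealer opened cup 6) = (1/6) / (5/6) = 1/5.

1/5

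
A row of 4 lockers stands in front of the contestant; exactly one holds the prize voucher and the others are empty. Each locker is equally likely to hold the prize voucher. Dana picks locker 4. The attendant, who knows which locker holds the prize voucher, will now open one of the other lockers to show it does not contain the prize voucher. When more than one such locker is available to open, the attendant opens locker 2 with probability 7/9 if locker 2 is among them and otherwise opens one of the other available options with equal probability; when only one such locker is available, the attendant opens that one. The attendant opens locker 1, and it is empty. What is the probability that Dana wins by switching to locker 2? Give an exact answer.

3/5

Condition on the true location of the prize voucher.
If it is in locker 1 (prior 1/4): the attendant opened locker 1, so this case is ruled out; weight (1/4)·0 = 0.
If it is in locker 2 (prior 1/4): locker 2 holds the prize so is unavailable; the attendant chooses uniformly among the 2 others, probability 1/2; weight (1/4)·(1/2) = 1/8.
If it is in locker 3 (prior 1/4): locker 2 is available but not opened, probability 2/9; weight (1/4)·(2/9) = 1/18.
If it is in locker 4 (prior 1/4): locker 2 is available but not opened; locker 1 gets probability (1 − 7/9)/2 = 1/9; weight (1/4)·(1/9) = 1/36.
The weights sum to 5/24.
So P(the prize voucher in locker 2 | the attendant opened locker 1) = (1/8) / (5/24) = 3/5.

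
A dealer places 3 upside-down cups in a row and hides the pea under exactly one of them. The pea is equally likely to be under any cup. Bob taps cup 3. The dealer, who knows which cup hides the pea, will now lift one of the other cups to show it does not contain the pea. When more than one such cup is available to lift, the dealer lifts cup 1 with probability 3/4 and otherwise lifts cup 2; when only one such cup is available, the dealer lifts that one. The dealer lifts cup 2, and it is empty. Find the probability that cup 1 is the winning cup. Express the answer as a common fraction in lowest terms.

Apply Bayes' rule, conditioning on where the pea actually is.
If it is under cup 1 (prior 1/3): only cup 2 is available, probability 1; weight (1/3)·1 = 1/3.
If it is under cup 2 (prior 1/3): the dealer opened cup 2, so this case is ruled out; weight (1/3)·0 = 0.
If it is under cup 3 (prior 1/3): cup 1 is available but not opened, probability 1/4; weight (1/3)·(1/4) = 1/12.
The weights sum to 5/12.
So P(the pea under cup 1 | the dealer opened cup 2) = (1/3) / (5/12) = 4/5.

4/5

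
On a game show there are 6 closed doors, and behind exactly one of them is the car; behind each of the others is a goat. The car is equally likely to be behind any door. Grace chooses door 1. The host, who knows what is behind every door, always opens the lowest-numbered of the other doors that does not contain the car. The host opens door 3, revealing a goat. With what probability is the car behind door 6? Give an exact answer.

Consider each possible location of the car in turn.
If it is behind any of doors 1, 4, 5, and 6 (prior 1/6 each): the host would have opened door 2 instead, probability 0; weight (1/6)·0 = 0 each.
If it is behind door 2 (prior 1/6): door 3 is the lowest-numbered option available, probability 1; weight (1/6)·1 = 1/6.
If it is behind door 3 (prior 1/6): the host opened door 3, so this case is ruled out; weight (1/6)·0 = 0.
The weights sum to 1/6.
So P(the car behind door 6 | the host opened door 3) = 0 / (1/6) = 0.

0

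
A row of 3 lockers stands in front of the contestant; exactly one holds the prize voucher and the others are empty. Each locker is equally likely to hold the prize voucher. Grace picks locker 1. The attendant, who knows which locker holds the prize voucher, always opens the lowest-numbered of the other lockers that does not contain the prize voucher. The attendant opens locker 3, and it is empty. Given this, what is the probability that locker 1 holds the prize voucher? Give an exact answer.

Apply Bayes' rule, conditioning on where the prize voucher actually is.
If it is in locker 1 (prior 1/3): the attendant would have opened locker 2 instead, probability 0; weight (1/3)·0 = 0.
If it is in locker 2 (prior 1/3): locker 3 is the lowest-numbered option available, probability 1; weight (1/3)·1 = 1/3.
If it is in locker 3 (prior 1/3): the attendant opened locker 3, so this case is ruled out; weight (1/3)·0 = 0.
The weights sum to 1/3.
So P(the prize voucher in locker 1 | the attendant opened locker 3) = 0 / (1/3) = 0.

0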